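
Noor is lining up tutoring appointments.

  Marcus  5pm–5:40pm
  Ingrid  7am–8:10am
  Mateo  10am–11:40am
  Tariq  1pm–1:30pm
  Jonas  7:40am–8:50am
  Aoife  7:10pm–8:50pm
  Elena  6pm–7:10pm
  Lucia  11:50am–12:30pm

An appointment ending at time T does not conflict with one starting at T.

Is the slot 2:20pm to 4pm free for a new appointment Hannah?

Ingrid: ends 8:10am at or before Hannah starts 2:20pm → clear.
Jonas: ends 8:50am at or before Hannah starts 2:20pm → clear.
Mateo: ends 11:40am at or before Hannah starts 2:20pm → clear.
Lucia: ends 12:30pm at or before Hannah starts 2:20pm → clear.
Tariq: ends 1:30pm at or before Hannah starts 2:20pm → clear.
Marcus: starts 5pm at or after Hannah ends 4pm → clear.
Elena: starts 6pm at or after Hannah ends 4pm → clear.
Aoife: starts 7:10pm at or after Hannah ends 4pm → clear.

Yes — the slot is free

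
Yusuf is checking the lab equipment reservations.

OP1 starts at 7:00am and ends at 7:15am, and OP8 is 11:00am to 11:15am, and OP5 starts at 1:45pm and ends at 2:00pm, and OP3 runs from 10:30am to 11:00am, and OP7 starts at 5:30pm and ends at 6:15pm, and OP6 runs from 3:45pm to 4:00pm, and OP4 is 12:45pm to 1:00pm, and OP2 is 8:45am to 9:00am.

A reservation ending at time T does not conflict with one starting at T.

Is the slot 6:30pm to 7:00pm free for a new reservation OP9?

Yes — the slot is free

OP1: ends 7:15am at or before OP9 starts 6:30pm → clear.
OP2: ends 9:00am at or before OP9 starts 6:30pm → clear.
OP3: ends 11:00am at or before OP9 starts 6:30pm → clear.
OP8: ends 11:15am at or before OP9 starts 6:30pm → clear.
OP4: ends 1:00pm at or before OP9 starts 6:30pm → clear.
OP5: ends 2:00pm at or before OP9 starts 6:30pm → clear.
OP6: ends 4:00pm at or before OP9 starts 6:30pm → clear.
OP7: ends 6:15pm at or before OP9 starts 6:30pm → clear.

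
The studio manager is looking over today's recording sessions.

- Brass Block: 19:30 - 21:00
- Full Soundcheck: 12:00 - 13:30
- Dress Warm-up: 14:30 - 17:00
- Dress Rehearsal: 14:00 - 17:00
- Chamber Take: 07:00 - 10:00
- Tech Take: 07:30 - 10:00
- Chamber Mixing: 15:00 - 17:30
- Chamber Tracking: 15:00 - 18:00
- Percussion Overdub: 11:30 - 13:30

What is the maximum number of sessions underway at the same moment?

4

Sort all start/end points and keep a running count:
07:00 start Chamber Take → 1
07:30 start Tech Take → 2
10:00 end Chamber Take → 1
10:00 end Tech Take → 0
11:30 start Percussion Overdub → 1
12:00 start Full Soundcheck → 2
13:30 end Full Soundcheck → 1
13:30 end Percussion Overdub → 0
14:00 start Dress Rehearsal → 1
14:30 start Dress Warm-up → 2
15:00 start Chamber Mixing → 3
15:00 start Chamber Tracking → 4
17:00 end Dress Rehearsal → 3
17:00 end Dress Warm-up → 2
17:30 end Chamber Mixing → 1
18:00 end Chamber Tracking → 0
19:30 start Brass Block → 1
21:00 end Brass Block → 0
Peak is 4, at 15:00 (Chamber Mixing, Chamber Tracking, Dress Rehearsal, Dress Warm-up).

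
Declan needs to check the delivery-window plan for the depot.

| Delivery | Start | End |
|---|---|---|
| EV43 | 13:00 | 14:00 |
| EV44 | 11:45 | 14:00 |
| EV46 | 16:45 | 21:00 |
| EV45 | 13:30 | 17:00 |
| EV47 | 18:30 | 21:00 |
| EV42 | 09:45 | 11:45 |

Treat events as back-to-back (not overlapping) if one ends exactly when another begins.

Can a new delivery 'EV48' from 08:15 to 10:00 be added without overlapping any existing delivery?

No — it overlaps EV42

EV42: starts 09:45 before EV48 ends 10:00, and ends 11:45 after EV48 starts 08:15 → overlap.
EV44: starts 11:45 at or after EV48 ends 10:00 → clear.
EV43: starts 13:00 at or after EV48 ends 10:00 → clear.
EV45: starts 13:30 at or after EV48 ends 10:00 → clear.
EV46: starts 16:45 at or after EV48 ends 10:00 → clear.
EV47: starts 18:30 at or after EV48 ends 10:00 → clear.
EV48 overlaps EV42.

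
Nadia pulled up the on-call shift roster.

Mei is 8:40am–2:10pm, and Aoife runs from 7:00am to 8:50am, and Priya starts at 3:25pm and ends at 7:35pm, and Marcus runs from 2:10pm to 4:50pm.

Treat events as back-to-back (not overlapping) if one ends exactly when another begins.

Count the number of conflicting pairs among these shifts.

2

Sorted by start: Aoife, Mei, Marcus, Priya.
Mei starts before Aoife ends → Aoife and Mei overlap.
Marcus starts after Aoife ends; Aoife is clear from here.
Marcus starts exactly when Mei ends (back-to-back, no overlap); Mei is clear from here.
Priya starts before Marcus ends → Marcus and Priya overlap.
Overlapping pairs: Aoife & Mei, Marcus & Priya — 2 in total.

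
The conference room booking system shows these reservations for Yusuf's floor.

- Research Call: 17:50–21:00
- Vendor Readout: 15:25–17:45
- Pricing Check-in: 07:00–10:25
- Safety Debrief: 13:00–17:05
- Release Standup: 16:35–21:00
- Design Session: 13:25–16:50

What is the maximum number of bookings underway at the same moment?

4

Sweep the timeline, counting +1 at each start and −1 at each end (ends before starts at a tie):
07:00 start Pricing Check-in → 1
10:25 end Pricing Check-in → 0
13:00 start Safety Debrief → 1
13:25 start Design Session → 2
15:25 start Vendor Readout → 3
16:35 start Release Standup → 4
16:50 end Design Session → 3
17:05 end Safety Debrief → 2
17:45 end Vendor Readout → 1
17:50 start Research Call → 2
21:00 end Release Standup → 1
21:00 end Research Call → 0
Peak is 4, at 16:35 (Design Session, Release Standup, Safety Debrief, Vendor Readout).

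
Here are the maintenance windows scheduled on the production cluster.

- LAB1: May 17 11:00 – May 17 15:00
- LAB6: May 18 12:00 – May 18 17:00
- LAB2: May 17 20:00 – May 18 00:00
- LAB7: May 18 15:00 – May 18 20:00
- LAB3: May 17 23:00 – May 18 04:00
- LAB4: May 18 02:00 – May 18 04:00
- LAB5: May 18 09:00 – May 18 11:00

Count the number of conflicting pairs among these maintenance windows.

3

Check each pair: they overlap iff neither finishes before the other starts.
Sorted by start: LAB1, LAB2, LAB3, LAB4, LAB5, LAB6, LAB7.
LAB2 starts after LAB1 ends, so LAB1 has no further overlaps.
LAB3 starts before LAB2 ends → LAB2 and LAB3 overlap.
LAB4 starts after LAB2 ends, so LAB2 has no further overlaps.
LAB4 starts before LAB3 ends → LAB3 and LAB4 overlap.
LAB5 starts after LAB3 ends, so LAB3 has no further overlaps.
LAB5 starts after LAB4 ends, so LAB4 has no further overlaps.
LAB6 starts after LAB5 ends, so LAB5 has no further overlaps.
LAB7 starts before LAB6 ends → LAB6 and LAB7 overlap.
Overlapping pairs: LAB2 & LAB3, LAB3 & LAB4, LAB6 & LAB7 — 3 in total.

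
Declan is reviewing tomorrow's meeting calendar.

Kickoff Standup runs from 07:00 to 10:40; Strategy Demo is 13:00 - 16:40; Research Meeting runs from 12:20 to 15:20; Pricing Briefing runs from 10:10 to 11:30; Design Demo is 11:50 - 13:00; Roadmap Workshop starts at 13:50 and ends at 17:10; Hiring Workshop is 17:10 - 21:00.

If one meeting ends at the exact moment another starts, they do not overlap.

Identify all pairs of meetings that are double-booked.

Sorted by start: Kickoff Standup, Pricing Briefing, Design Demo, Research Meeting, Strategy Demo, Roadmap Workshop, Hiring Workshop.
Pricing Briefing starts before Kickoff Standup ends → Kickoff Standup and Pricing Briefing overlap.
Design Demo starts after Kickoff Standup ends — done with Kickoff Standup.
Design Demo starts after Pricing Briefing ends — done with Pricing Briefing.
Research Meeting starts before Design Demo ends → Design Demo and Research Meeting overlap.
Strategy Demo starts exactly when Design Demo ends (back-to-back, no overlap) — done with Design Demo.
Strategy Demo starts before Research Meeting ends → Research Meeting and Strategy Demo overlap.
Roadmap Workshop starts before Research Meeting ends → Research Meeting and Roadmap Workshop overlap.
Hiring Workshop starts after Research Meeting ends.
Roadmap Workshop starts before Strategy Demo ends → Strategy Demo and Roadmap Workshop overlap.
Hiring Workshop starts after Strategy Demo ends.
Hiring Workshop starts exactly when Roadmap Workshop ends (back-to-back, no overlap).

Design Demo & Research Meeting, Kickoff Standup & Pricing Briefing, Research Meeting & Roadmap Workshop, Research Meeting & Strategy Demo, Roadmap Workshop & Strategy Demo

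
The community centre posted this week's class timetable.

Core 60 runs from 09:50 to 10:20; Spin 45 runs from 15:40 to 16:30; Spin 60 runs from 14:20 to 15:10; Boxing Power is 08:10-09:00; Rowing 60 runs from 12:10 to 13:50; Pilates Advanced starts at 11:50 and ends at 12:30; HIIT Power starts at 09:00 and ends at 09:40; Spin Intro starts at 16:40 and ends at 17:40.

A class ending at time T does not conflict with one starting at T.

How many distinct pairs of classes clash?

1

Sorted by start: Boxing Power, HIIT Power, Core 60, Pilates Advanced, Rowing 60, Spin 60, Spin 45, Spin Intro.
HIIT Power starts exactly when Boxing Power ends (back-to-back, no overlap) — done with Boxing Power.
Core 60 starts after HIIT Power ends — done with HIIT Power.
Pilates Advanced starts after Core 60 ends — done with Core 60.
Rowing 60 starts before Pilates Advanced ends → Pilates Advanced and Rowing 60 overlap.
Spin 60 starts after Pilates Advanced ends — done with Pilates Advanced.
Spin 60 starts after Rowing 60 ends — done with Rowing 60.
Spin 45 starts after Spin 60 ends — done with Spin 60.
Spin Intro starts after Spin 45 ends.
Overlapping pairs: Pilates Advanced & Rowing 60 — 1 in total.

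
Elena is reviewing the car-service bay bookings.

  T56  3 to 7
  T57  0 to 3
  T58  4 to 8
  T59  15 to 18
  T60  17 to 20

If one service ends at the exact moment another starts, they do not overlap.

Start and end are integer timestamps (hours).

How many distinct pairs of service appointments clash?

Sorted by start: T57, T56, T58, T59, T60.
T56 starts exactly when T57 ends (back-to-back, no overlap), so T57 has no further overlaps.
T58 starts before T56 ends → T56 and T58 overlap.
T59 starts after T56 ends, so T56 has no further overlaps.
T59 starts after T58 ends, so T58 has no further overlaps.
T60 starts before T59 ends → T59 and T60 overlap.
Overlapping pairs: T56 & T58, T59 & T60 — 2 in total.

2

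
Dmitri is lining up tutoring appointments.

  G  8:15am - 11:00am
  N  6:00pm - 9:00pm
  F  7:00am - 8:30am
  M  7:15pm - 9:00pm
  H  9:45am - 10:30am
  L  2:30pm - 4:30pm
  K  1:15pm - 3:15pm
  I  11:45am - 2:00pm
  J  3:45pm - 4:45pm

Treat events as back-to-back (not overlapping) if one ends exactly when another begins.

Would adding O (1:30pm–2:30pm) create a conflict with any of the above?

Yes — it overlaps I, K

F: ends 8:30am at or before O starts 1:30pm → clear.
G: ends 11:00am at or before O starts 1:30pm → clear.
H: ends 10:30am at or before O starts 1:30pm → clear.
I: starts 11:45am before O ends 2:30pm, and ends 2:00pm after O starts 1:30pm → overlap.
K: starts 1:15pm before O ends 2:30pm, and ends 3:15pm after O starts 1:30pm → overlap.
L: starts 2:30pm at or after O ends 2:30pm → clear.
J: starts 3:45pm at or after O ends 2:30pm → clear.
N: starts 6:00pm at or after O ends 2:30pm → clear.
M: starts 7:15pm at or after O ends 2:30pm → clear.
O overlaps I, K.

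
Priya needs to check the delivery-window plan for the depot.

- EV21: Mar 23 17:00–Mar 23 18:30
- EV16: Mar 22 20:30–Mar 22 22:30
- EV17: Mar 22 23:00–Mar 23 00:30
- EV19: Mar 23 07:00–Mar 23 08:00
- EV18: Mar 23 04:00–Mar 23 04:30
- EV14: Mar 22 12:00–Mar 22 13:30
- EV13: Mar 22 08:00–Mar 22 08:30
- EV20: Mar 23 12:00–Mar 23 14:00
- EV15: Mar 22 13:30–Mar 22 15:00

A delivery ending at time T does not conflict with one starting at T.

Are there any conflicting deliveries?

No

Check each pair: they overlap iff neither finishes before the other starts.
Sorted by start: EV13, EV14, EV15, EV16, EV17, EV18, EV19, EV20, EV21.
EV14 starts after EV13 ends — done with EV13.
EV15 starts exactly when EV14 ends (back-to-back, no overlap) — done with EV14.
EV16 starts after EV15 ends — done with EV15.
EV17 starts after EV16 ends — done with EV16.
EV18 starts after EV17 ends — done with EV17.
EV19 starts after EV18 ends — done with EV18.
EV20 starts after EV19 ends — done with EV19.
EV21 starts after EV20 ends.
Every pair is clear; the schedule has no overlaps.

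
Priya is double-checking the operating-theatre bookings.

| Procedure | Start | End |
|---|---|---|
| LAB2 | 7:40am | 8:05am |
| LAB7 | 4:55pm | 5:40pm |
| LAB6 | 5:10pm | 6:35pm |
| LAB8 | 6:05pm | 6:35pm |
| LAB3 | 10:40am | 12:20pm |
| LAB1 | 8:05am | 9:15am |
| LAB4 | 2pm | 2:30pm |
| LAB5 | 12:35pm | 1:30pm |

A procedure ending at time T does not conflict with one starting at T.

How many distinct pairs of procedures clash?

Check each pair: they overlap iff neither finishes before the other starts.
Sorted by start: LAB2, LAB1, LAB3, LAB5, LAB4, LAB7, LAB6, LAB8.
LAB1 starts exactly when LAB2 ends (back-to-back, no overlap), so LAB2 has no further overlaps.
LAB3 starts after LAB1 ends, so LAB1 has no further overlaps.
LAB5 starts after LAB3 ends, so LAB3 has no further overlaps.
LAB4 starts after LAB5 ends, so LAB5 has no further overlaps.
LAB7 starts after LAB4 ends, so LAB4 has no further overlaps.
LAB6 starts before LAB7 ends → LAB7 and LAB6 overlap.
LAB8 starts after LAB7 ends.
LAB8 starts before LAB6 ends → LAB6 and LAB8 overlap.
Overlapping pairs: LAB6 & LAB7, LAB6 & LAB8 — 2 in total.

2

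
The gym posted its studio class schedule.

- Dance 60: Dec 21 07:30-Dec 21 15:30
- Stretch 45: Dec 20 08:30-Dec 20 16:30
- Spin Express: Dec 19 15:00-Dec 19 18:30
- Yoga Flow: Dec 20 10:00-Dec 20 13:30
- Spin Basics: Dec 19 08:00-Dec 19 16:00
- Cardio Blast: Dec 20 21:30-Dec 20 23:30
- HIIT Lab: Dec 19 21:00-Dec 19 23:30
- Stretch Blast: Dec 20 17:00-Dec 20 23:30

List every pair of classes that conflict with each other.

Cardio Blast & Stretch Blast, Spin Basics & Spin Express, Stretch 45 & Yoga Flow

Two intervals overlap when each starts before the other ends.
Sorted by start: Spin Basics, Spin Express, HIIT Lab, Stretch 45, Yoga Flow, Stretch Blast, Cardio Blast, Dance 60.
Spin Express starts before Spin Basics ends → Spin Basics and Spin Express overlap.
HIIT Lab starts after Spin Basics ends, so Spin Basics has no further overlaps.
HIIT Lab starts after Spin Express ends, so Spin Express has no further overlaps.
Stretch 45 starts after HIIT Lab ends, so HIIT Lab has no further overlaps.
Yoga Flow starts before Stretch 45 ends → Stretch 45 and Yoga Flow overlap.
Stretch Blast starts after Stretch 45 ends, so Stretch 45 has no further overlaps.
Stretch Blast starts after Yoga Flow ends, so Yoga Flow has no further overlaps.
Cardio Blast starts before Stretch Blast ends → Stretch Blast and Cardio Blast overlap.
Dance 60 starts after Stretch Blast ends.
Dance 60 starts after Cardio Blast ends.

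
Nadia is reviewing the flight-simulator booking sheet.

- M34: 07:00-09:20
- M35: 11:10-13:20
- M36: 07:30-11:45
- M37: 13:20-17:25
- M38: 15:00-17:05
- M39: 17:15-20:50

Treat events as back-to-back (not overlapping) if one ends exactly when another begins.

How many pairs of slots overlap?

4

Sorted by start: M34, M36, M35, M37, M38, M39.
M36 starts before M34 ends → M34 and M36 overlap.
M35 starts after M34 ends — done with M34.
M35 starts before M36 ends → M36 and M35 overlap.
M37 starts after M36 ends — done with M36.
M37 starts exactly when M35 ends (back-to-back, no overlap) — done with M35.
M38 starts before M37 ends → M37 and M38 overlap.
M39 starts before M37 ends → M37 and M39 overlap.
M39 starts after M38 ends.
Overlapping pairs: M34 & M36, M35 & M36, M37 & M38, M37 & M39 — 4 in total.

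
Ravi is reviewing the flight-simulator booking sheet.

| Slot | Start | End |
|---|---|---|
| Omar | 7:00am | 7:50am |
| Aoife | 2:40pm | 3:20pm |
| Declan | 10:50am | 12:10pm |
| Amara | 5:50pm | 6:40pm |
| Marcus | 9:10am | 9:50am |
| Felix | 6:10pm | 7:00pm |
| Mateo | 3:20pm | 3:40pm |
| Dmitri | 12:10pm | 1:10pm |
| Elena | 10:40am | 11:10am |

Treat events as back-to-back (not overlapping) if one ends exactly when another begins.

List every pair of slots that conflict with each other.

Sorted by start: Omar, Marcus, Elena, Declan, Dmitri, Aoife, Mateo, Amara, Felix.
Marcus starts after Omar ends, so nothing later overlaps Omar either.
Elena starts after Marcus ends, so nothing later overlaps Marcus either.
Declan starts before Elena ends → Elena and Declan overlap.
Dmitri starts after Elena ends, so nothing later overlaps Elena either.
Dmitri starts exactly when Declan ends (back-to-back, no overlap), so nothing later overlaps Declan either.
Aoife starts after Dmitri ends, so nothing later overlaps Dmitri either.
Mateo starts exactly when Aoife ends (back-to-back, no overlap), so nothing later overlaps Aoife either.
Amara starts after Mateo ends, so nothing later overlaps Mateo either.
Felix starts before Amara ends → Amara and Felix overlap.

Amara & Felix, Declan & Elena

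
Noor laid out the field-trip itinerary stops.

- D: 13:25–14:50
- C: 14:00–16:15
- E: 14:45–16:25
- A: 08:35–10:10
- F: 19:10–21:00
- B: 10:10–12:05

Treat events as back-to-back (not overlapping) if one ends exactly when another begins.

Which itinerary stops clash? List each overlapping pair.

C & D, C & E, D & E

Two intervals overlap when each starts before the other ends.
Sorted by start: A, B, D, C, E, F.
B starts exactly when A ends (back-to-back, no overlap), so A has no further overlaps.
D starts after B ends, so B has no further overlaps.
C starts before D ends → D and C overlap.
E starts before D ends → D and E overlap.
F starts after D ends.
E starts before C ends → C and E overlap.
F starts after C ends.
F starts after E ends.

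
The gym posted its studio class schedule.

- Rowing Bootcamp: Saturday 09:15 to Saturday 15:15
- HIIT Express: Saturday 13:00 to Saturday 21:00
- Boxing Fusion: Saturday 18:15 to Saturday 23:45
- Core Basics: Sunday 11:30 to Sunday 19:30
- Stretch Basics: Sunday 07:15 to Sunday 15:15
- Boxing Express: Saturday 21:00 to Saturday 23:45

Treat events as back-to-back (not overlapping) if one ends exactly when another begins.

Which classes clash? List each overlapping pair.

Sorted by start: Rowing Bootcamp, HIIT Express, Boxing Fusion, Boxing Express, Stretch Basics, Core Basics.
HIIT Express starts before Rowing Bootcamp ends → Rowing Bootcamp and HIIT Express overlap.
Boxing Fusion starts after Rowing Bootcamp ends, so Rowing Bootcamp has no further overlaps.
Boxing Fusion starts before HIIT Express ends → HIIT Express and Boxing Fusion overlap.
Boxing Express starts exactly when HIIT Express ends (back-to-back, no overlap), so HIIT Express has no further overlaps.
Boxing Express starts before Boxing Fusion ends → Boxing Fusion and Boxing Express overlap.
Stretch Basics starts after Boxing Fusion ends, so Boxing Fusion has no further overlaps.
Stretch Basics starts after Boxing Express ends, so Boxing Express has no further overlaps.
Core Basics starts before Stretch Basics ends → Stretch Basics and Core Basics overlap.

Boxing Express & Boxing Fusion, Boxing Fusion & HIIT Express, Core Basics & Stretch Basics, HIIT Express & Rowing Bootcamp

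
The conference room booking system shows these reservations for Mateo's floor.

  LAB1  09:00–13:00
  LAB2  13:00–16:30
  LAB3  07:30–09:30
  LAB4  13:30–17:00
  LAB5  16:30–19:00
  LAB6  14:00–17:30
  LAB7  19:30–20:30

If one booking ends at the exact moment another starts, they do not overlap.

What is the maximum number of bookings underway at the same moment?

3

Sort all start/end points and keep a running count:
07:30 start LAB3 → 1
09:00 start LAB1 → 2
09:30 end LAB3 → 1
13:00 end LAB1 → 0
13:00 start LAB2 → 1
13:30 start LAB4 → 2
14:00 start LAB6 → 3
16:30 end LAB2 → 2
16:30 start LAB5 → 3
17:00 end LAB4 → 2
17:30 end LAB6 → 1
19:00 end LAB5 → 0
19:30 start LAB7 → 1
20:30 end LAB7 → 0
Peak is 3, at 14:00 (LAB2, LAB4, LAB6).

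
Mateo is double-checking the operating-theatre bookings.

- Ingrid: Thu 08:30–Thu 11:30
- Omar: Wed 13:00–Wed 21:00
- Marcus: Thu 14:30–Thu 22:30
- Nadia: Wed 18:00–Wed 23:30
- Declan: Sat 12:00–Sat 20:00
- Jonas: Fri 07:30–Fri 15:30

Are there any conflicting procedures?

Sorted by start: Omar, Nadia, Ingrid, Marcus, Jonas, Declan.
Nadia starts before Omar ends → Omar and Nadia overlap.
That's a conflict, so the schedule is not conflict-free.

Yes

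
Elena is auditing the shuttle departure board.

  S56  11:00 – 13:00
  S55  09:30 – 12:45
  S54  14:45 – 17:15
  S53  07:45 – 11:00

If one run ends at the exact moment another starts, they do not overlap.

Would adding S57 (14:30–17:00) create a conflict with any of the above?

S53: ends 11:00 at or before S57 starts 14:30 → clear.
S55: ends 12:45 at or before S57 starts 14:30 → clear.
S56: ends 13:00 at or before S57 starts 14:30 → clear.
S54: starts 14:45 before S57 ends 17:00, and ends 17:15 after S57 starts 14:30 → overlap.
S57 overlaps S54.

Yes — it overlaps S54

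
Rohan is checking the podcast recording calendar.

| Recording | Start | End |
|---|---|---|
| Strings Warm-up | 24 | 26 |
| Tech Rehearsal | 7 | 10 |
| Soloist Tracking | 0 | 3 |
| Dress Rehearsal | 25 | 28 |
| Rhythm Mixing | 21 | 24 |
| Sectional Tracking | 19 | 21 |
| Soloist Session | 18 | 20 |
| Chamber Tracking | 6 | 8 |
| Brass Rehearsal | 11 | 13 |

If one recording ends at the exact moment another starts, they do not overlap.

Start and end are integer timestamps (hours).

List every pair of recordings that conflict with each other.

Sorted by start: Soloist Tracking, Chamber Tracking, Tech Rehearsal, Brass Rehearsal, Soloist Session, Sectional Tracking, Rhythm Mixing, Strings Warm-up, Dress Rehearsal.
Chamber Tracking starts after Soloist Tracking ends — done with Soloist Tracking.
Tech Rehearsal starts before Chamber Tracking ends → Chamber Tracking and Tech Rehearsal overlap.
Brass Rehearsal starts after Chamber Tracking ends — done with Chamber Tracking.
Brass Rehearsal starts after Tech Rehearsal ends — done with Tech Rehearsal.
Soloist Session starts after Brass Rehearsal ends — done with Brass Rehearsal.
Sectional Tracking starts before Soloist Session ends → Soloist Session and Sectional Tracking overlap.
Rhythm Mixing starts after Soloist Session ends — done with Soloist Session.
Rhythm Mixing starts exactly when Sectional Tracking ends (back-to-back, no overlap) — done with Sectional Tracking.
Strings Warm-up starts exactly when Rhythm Mixing ends (back-to-back, no overlap) — done with Rhythm Mixing.
Dress Rehearsal starts before Strings Warm-up ends → Strings Warm-up and Dress Rehearsal overlap.

Chamber Tracking & Tech Rehearsal, Dress Rehearsal & Strings Warm-up, Sectional Tracking & Soloist Session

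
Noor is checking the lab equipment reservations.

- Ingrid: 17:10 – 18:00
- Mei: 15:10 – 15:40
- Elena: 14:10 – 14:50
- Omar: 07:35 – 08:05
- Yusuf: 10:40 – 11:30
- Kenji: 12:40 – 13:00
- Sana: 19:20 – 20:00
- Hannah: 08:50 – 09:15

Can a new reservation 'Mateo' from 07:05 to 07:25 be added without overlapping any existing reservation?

Omar: starts 07:35 at or after Mateo ends 07:25 → clear.
Hannah: starts 08:50 at or after Mateo ends 07:25 → clear.
Yusuf: starts 10:40 at or after Mateo ends 07:25 → clear.
Kenji: starts 12:40 at or after Mateo ends 07:25 → clear.
Elena: starts 14:10 at or after Mateo ends 07:25 → clear.
Mei: starts 15:10 at or after Mateo ends 07:25 → clear.
Ingrid: starts 17:10 at or after Mateo ends 07:25 → clear.
Sana: starts 19:20 at or after Mateo ends 07:25 → clear.

Yes — the slot is free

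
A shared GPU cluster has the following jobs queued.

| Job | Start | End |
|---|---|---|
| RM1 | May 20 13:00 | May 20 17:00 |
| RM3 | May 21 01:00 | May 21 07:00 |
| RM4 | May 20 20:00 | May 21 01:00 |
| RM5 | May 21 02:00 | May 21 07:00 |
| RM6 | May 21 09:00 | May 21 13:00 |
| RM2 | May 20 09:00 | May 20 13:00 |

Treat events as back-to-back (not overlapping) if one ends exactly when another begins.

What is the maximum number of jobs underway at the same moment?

2

Sweep the timeline, counting +1 at each start and −1 at each end (ends before starts at a tie):
May 20 09:00 start RM2 → 1
May 20 13:00 end RM2 → 0
May 20 13:00 start RM1 → 1
May 20 17:00 end RM1 → 0
May 20 20:00 start RM4 → 1
May 21 01:00 end RM4 → 0
May 21 01:00 start RM3 → 1
May 21 02:00 start RM5 → 2
May 21 07:00 end RM3 → 1
May 21 07:00 end RM5 → 0
May 21 09:00 start RM6 → 1
May 21 13:00 end RM6 → 0
Peak is 2, at May 21 02:00 (RM3, RM5).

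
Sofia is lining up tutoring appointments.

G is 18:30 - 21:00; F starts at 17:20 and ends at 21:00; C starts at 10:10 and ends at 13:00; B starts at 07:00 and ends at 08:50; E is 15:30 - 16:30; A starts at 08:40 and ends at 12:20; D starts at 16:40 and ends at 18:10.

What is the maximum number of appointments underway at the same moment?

2

Walk through starts and ends in time order (an end at T is processed before a start at T):
07:00 start B → 1
08:40 start A → 2
08:50 end B → 1
10:10 start C → 2
12:20 end A → 1
13:00 end C → 0
15:30 start E → 1
16:30 end E → 0
16:40 start D → 1
17:20 start F → 2
18:10 end D → 1
18:30 start G → 2
21:00 end F → 1
21:00 end G → 0
Peak is 2, at 08:40 (A, B).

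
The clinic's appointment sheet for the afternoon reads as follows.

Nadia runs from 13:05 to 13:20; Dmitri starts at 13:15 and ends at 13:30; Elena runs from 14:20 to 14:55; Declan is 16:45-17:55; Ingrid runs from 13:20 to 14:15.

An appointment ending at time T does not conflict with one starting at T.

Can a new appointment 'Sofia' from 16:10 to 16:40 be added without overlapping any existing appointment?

Nadia: ends 13:20 at or before Sofia starts 16:10 → clear.
Dmitri: ends 13:30 at or before Sofia starts 16:10 → clear.
Ingrid: ends 14:15 at or before Sofia starts 16:10 → clear.
Elena: ends 14:55 at or before Sofia starts 16:10 → clear.
Declan: starts 16:45 at or after Sofia ends 16:40 → clear.

Yes — the slot is free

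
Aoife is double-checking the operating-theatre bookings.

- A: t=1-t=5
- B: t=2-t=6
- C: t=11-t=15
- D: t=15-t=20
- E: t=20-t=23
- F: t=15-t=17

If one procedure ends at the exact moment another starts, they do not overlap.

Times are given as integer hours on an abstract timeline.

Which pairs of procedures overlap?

Two intervals overlap when each starts before the other ends.
Sorted by start: A, B, C, D, F, E.
B starts before A ends → A and B overlap.
C starts after A ends; A is clear from here.
C starts after B ends; B is clear from here.
D starts exactly when C ends (back-to-back, no overlap); C is clear from here.
F starts before D ends → D and F overlap.
E starts exactly when D ends (back-to-back, no overlap).
E starts after F ends.

A & B, D & F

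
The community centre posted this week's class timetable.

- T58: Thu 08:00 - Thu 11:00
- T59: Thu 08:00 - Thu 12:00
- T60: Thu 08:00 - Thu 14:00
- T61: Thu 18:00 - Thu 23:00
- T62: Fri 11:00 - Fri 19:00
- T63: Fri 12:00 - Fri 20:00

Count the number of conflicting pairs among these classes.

4

Sorted by start: T58, T59, T60, T61, T62, T63.
T59 starts before T58 ends → T58 and T59 overlap.
T60 starts before T58 ends → T58 and T60 overlap.
T61 starts after T58 ends, so T58 has no further overlaps.
T60 starts before T59 ends → T59 and T60 overlap.
T61 starts after T59 ends, so T59 has no further overlaps.
T61 starts after T60 ends, so T60 has no further overlaps.
T62 starts after T61 ends, so T61 has no further overlaps.
T63 starts before T62 ends → T62 and T63 overlap.
Overlapping pairs: T58 & T59, T58 & T60, T59 & T60, T62 & T63 — 4 in total.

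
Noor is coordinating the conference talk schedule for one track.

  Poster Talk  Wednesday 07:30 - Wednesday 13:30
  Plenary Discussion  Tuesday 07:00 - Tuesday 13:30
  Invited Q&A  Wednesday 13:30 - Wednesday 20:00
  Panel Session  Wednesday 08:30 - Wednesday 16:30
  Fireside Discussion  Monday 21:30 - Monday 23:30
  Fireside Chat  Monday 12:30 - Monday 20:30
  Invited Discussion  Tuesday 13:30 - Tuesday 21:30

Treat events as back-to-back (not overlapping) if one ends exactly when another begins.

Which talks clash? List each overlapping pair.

Sorted by start: Fireside Chat, Fireside Discussion, Plenary Discussion, Invited Discussion, Poster Talk, Panel Session, Invited Q&A.
Fireside Discussion starts after Fireside Chat ends, so nothing later overlaps Fireside Chat either.
Plenary Discussion starts after Fireside Discussion ends, so nothing later overlaps Fireside Discussion either.
Invited Discussion starts exactly when Plenary Discussion ends (back-to-back, no overlap), so nothing later overlaps Plenary Discussion either.
Poster Talk starts after Invited Discussion ends, so nothing later overlaps Invited Discussion either.
Panel Session starts before Poster Talk ends → Poster Talk and Panel Session overlap.
Invited Q&A starts exactly when Poster Talk ends (back-to-back, no overlap).
Invited Q&A starts before Panel Session ends → Panel Session and Invited Q&A overlap.

Invited Q&A & Panel Session, Panel Session & Poster Talk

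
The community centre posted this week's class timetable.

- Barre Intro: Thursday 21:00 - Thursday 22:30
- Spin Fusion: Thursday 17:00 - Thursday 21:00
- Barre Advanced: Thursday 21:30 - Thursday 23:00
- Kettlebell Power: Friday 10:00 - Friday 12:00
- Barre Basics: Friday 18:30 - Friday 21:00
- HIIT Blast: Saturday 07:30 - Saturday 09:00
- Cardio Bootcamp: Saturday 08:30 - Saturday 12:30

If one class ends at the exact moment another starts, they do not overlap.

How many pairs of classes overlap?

Sorted by start: Spin Fusion, Barre Intro, Barre Advanced, Kettlebell Power, Barre Basics, HIIT Blast, Cardio Bootcamp.
Barre Intro starts exactly when Spin Fusion ends (back-to-back, no overlap), so Spin Fusion has no further overlaps.
Barre Advanced starts before Barre Intro ends → Barre Intro and Barre Advanced overlap.
Kettlebell Power starts after Barre Intro ends, so Barre Intro has no further overlaps.
Kettlebell Power starts after Barre Advanced ends, so Barre Advanced has no further overlaps.
Barre Basics starts after Kettlebell Power ends, so Kettlebell Power has no further overlaps.
HIIT Blast starts after Barre Basics ends, so Barre Basics has no further overlaps.
Cardio Bootcamp starts before HIIT Blast ends → HIIT Blast and Cardio Bootcamp overlap.
Overlapping pairs: Barre Advanced & Barre Intro, Cardio Bootcamp & HIIT Blast — 2 in total.

2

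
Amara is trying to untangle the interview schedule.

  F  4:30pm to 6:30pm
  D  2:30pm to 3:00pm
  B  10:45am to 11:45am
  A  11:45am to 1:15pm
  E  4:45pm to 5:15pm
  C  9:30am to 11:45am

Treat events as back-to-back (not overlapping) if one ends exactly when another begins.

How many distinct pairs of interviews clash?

Sorted by start: C, B, A, D, F, E.
B starts before C ends → C and B overlap.
A starts exactly when C ends (back-to-back, no overlap); C is clear from here.
A starts exactly when B ends (back-to-back, no overlap); B is clear from here.
D starts after A ends; A is clear from here.
F starts after D ends; D is clear from here.
E starts before F ends → F and E overlap.
Overlapping pairs: B & C, E & F — 2 in total.

2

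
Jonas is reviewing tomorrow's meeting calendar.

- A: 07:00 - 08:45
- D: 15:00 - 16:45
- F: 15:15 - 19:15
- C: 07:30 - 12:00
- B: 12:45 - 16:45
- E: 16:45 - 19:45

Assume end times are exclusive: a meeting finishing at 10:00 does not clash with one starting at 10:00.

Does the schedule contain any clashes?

Yes

Sorted by start: A, C, B, D, F, E.
C starts before A ends → A and C overlap.
That's a conflict, so the schedule is not conflict-free.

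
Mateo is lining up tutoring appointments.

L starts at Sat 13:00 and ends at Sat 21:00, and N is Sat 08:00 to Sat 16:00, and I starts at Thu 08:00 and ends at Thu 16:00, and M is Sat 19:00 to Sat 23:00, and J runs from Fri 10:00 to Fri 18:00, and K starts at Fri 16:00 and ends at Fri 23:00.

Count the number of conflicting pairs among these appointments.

3

Check each pair: they overlap iff neither finishes before the other starts.
Sorted by start: I, J, K, N, L, M.
J starts after I ends; I is clear from here.
K starts before J ends → J and K overlap.
N starts after J ends; J is clear from here.
N starts after K ends; K is clear from here.
L starts before N ends → N and L overlap.
M starts after N ends.
M starts before L ends → L and M overlap.
Overlapping pairs: J & K, L & M, L & N — 3 in total.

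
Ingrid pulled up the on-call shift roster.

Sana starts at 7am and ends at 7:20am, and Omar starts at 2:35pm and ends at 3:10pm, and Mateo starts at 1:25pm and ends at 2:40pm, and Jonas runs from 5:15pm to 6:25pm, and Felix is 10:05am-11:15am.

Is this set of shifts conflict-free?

No

Sorted by start: Sana, Felix, Mateo, Omar, Jonas.
Felix starts after Sana ends; Sana is clear from here.
Mateo starts after Felix ends; Felix is clear from here.
Omar starts before Mateo ends → Mateo and Omar overlap.
That's a conflict, so the schedule is not conflict-free.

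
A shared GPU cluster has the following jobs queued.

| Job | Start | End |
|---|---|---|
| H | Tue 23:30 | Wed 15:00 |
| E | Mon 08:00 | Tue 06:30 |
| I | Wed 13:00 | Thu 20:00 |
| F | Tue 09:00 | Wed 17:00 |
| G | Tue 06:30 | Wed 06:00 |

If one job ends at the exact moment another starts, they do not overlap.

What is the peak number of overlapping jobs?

Sort all start/end points and keep a running count:
Mon 08:00 start E → 1
Tue 06:30 end E → 0
Tue 06:30 start G → 1
Tue 09:00 start F → 2
Tue 23:30 start H → 3
Wed 06:00 end G → 2
Wed 13:00 start I → 3
Wed 15:00 end H → 2
Wed 17:00 end F → 1
Thu 20:00 end I → 0
Peak is 3, at Tue 23:30 (F, G, H).

3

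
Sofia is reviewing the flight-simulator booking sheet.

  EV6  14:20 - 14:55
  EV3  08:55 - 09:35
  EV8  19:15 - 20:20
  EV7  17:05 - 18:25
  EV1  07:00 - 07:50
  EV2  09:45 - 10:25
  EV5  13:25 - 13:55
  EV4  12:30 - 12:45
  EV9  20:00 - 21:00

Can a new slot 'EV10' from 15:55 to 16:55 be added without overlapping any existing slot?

EV1: ends 07:50 at or before EV10 starts 15:55 → clear.
EV3: ends 09:35 at or before EV10 starts 15:55 → clear.
EV2: ends 10:25 at or before EV10 starts 15:55 → clear.
EV4: ends 12:45 at or before EV10 starts 15:55 → clear.
EV5: ends 13:55 at or before EV10 starts 15:55 → clear.
EV6: ends 14:55 at or before EV10 starts 15:55 → clear.
EV7: starts 17:05 at or after EV10 ends 16:55 → clear.
EV8: starts 19:15 at or after EV10 ends 16:55 → clear.
EV9: starts 20:00 at or after EV10 ends 16:55 → clear.

Yes — the slot is free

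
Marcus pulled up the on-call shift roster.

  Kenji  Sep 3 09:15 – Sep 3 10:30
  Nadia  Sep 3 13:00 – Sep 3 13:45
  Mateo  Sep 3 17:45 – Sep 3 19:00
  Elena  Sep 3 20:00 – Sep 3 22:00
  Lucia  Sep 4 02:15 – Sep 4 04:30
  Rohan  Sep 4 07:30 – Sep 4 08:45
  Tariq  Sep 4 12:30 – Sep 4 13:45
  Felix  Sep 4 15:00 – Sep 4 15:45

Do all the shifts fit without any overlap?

Yes

Sorted by start: Kenji, Nadia, Mateo, Elena, Lucia, Rohan, Tariq, Felix.
Nadia starts after Kenji ends — done with Kenji.
Mateo starts after Nadia ends — done with Nadia.
Elena starts after Mateo ends — done with Mateo.
Lucia starts after Elena ends — done with Elena.
Rohan starts after Lucia ends — done with Lucia.
Tariq starts after Rohan ends — done with Rohan.
Felix starts after Tariq ends.
Every pair is clear; the schedule has no overlaps.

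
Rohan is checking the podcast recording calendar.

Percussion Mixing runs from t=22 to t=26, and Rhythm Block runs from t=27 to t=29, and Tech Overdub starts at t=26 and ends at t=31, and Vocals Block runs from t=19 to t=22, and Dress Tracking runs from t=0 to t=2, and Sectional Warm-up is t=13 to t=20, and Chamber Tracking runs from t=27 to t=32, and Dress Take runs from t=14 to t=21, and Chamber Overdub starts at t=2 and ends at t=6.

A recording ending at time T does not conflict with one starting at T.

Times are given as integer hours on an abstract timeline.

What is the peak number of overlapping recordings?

3

Sort all start/end points and keep a running count:
t=0 start Dress Tracking → 1
t=2 end Dress Tracking → 0
t=2 start Chamber Overdub → 1
t=6 end Chamber Overdub → 0
t=13 start Sectional Warm-up → 1
t=14 start Dress Take → 2
t=19 start Vocals Block → 3
t=20 end Sectional Warm-up → 2
t=21 end Dress Take → 1
t=22 end Vocals Block → 0
t=22 start Percussion Mixing → 1
t=26 end Percussion Mixing → 0
t=26 start Tech Overdub → 1
t=27 start Chamber Tracking → 2
t=27 start Rhythm Block → 3
t=29 end Rhythm Block → 2
t=31 end Tech Overdub → 1
t=32 end Chamber Tracking → 0
Peak is 3, at t=19 (Dress Take, Sectional Warm-up, Vocals Block).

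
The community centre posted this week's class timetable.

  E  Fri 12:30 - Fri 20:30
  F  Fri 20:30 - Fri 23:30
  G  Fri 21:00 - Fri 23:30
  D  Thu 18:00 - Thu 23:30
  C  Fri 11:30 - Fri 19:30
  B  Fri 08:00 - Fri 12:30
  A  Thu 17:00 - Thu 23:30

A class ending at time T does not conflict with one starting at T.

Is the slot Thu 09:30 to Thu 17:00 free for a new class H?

Yes — the slot is free

A: starts Thu 17:00 at or after H ends Thu 17:00 → clear.
D: starts Thu 18:00 at or after H ends Thu 17:00 → clear.
B: starts Fri 08:00 at or after H ends Thu 17:00 → clear.
C: starts Fri 11:30 at or after H ends Thu 17:00 → clear.
E: starts Fri 12:30 at or after H ends Thu 17:00 → clear.
F: starts Fri 20:30 at or after H ends Thu 17:00 → clear.
G: starts Fri 21:00 at or after H ends Thu 17:00 → clear.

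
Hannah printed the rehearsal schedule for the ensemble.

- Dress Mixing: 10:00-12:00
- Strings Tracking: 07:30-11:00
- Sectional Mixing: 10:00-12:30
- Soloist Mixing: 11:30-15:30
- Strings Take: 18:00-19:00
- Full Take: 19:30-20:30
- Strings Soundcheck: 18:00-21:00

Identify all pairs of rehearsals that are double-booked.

Check each pair: they overlap iff neither finishes before the other starts.
Sorted by start: Strings Tracking, Dress Mixing, Sectional Mixing, Soloist Mixing, Strings Take, Strings Soundcheck, Full Take.
Dress Mixing starts before Strings Tracking ends → Strings Tracking and Dress Mixing overlap.
Sectional Mixing starts before Strings Tracking ends → Strings Tracking and Sectional Mixing overlap.
Soloist Mixing starts after Strings Tracking ends; Strings Tracking is clear from here.
Sectional Mixing starts before Dress Mixing ends → Dress Mixing and Sectional Mixing overlap.
Soloist Mixing starts before Dress Mixing ends → Dress Mixing and Soloist Mixing overlap.
Strings Take starts after Dress Mixing ends; Dress Mixing is clear from here.
Soloist Mixing starts before Sectional Mixing ends → Sectional Mixing and Soloist Mixing overlap.
Strings Take starts after Sectional Mixing ends; Sectional Mixing is clear from here.
Strings Take starts after Soloist Mixing ends; Soloist Mixing is clear from here.
Strings Soundcheck starts before Strings Take ends → Strings Take and Strings Soundcheck overlap.
Full Take starts after Strings Take ends.
Full Take starts before Strings Soundcheck ends → Strings Soundcheck and Full Take overlap.

Dress Mixing & Sectional Mixing, Dress Mixing & Soloist Mixing, Dress Mixing & Strings Tracking, Full Take & Strings Soundcheck, Sectional Mixing & Soloist Mixing, Sectional Mixing & Strings Tracking, Strings Soundcheck & Strings Take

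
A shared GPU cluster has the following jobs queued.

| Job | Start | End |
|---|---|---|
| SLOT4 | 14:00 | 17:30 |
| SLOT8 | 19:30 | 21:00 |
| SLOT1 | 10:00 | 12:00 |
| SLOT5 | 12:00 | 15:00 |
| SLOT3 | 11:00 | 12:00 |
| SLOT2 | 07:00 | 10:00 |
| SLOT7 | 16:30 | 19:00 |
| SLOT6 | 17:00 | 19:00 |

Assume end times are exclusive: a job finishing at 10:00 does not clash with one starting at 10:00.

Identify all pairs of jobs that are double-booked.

Sorted by start: SLOT2, SLOT1, SLOT3, SLOT5, SLOT4, SLOT7, SLOT6, SLOT8.
SLOT1 starts exactly when SLOT2 ends (back-to-back, no overlap), so nothing later overlaps SLOT2 either.
SLOT3 starts before SLOT1 ends → SLOT1 and SLOT3 overlap.
SLOT5 starts exactly when SLOT1 ends (back-to-back, no overlap), so nothing later overlaps SLOT1 either.
SLOT5 starts exactly when SLOT3 ends (back-to-back, no overlap), so nothing later overlaps SLOT3 either.
SLOT4 starts before SLOT5 ends → SLOT5 and SLOT4 overlap.
SLOT7 starts after SLOT5 ends, so nothing later overlaps SLOT5 either.
SLOT7 starts before SLOT4 ends → SLOT4 and SLOT7 overlap.
SLOT6 starts before SLOT4 ends → SLOT4 and SLOT6 overlap.
SLOT8 starts after SLOT4 ends.
SLOT6 starts before SLOT7 ends → SLOT7 and SLOT6 overlap.
SLOT8 starts after SLOT7 ends.
SLOT8 starts after SLOT6 ends.

SLOT1 & SLOT3, SLOT4 & SLOT5, SLOT4 & SLOT6, SLOT4 & SLOT7, SLOT6 & SLOT7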